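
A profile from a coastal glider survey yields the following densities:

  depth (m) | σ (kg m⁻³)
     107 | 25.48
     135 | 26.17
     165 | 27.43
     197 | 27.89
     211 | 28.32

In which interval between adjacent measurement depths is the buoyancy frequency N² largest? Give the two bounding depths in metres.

135–165 m

Compute the density gradient over each adjacent pair:
  107–135 m: Δρ/Δz = 0.69/28 = 0.025 kg m⁻⁴
  135–165 m: Δρ/Δz = 1.26/30 = 0.042 kg m⁻⁴
  165–197 m: Δρ/Δz = 0.46/32 = 0.014 kg m⁻⁴
  197–211 m: Δρ/Δz = 0.43/14 = 0.031 kg m⁻⁴
The largest gradient is in the 135–165 m interval — the pycnocline.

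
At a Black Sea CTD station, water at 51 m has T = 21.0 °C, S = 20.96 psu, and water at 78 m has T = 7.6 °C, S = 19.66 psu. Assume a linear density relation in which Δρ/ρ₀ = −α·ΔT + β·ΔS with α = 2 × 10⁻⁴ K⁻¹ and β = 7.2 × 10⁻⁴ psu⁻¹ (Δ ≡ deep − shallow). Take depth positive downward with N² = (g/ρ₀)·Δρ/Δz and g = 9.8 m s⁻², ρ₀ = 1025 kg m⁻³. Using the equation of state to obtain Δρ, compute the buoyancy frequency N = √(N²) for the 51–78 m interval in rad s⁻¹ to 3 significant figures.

0.0252 rad s⁻¹

ΔT = -13.4 K, ΔS = -1.30 psu (deep − shallow).
Δρ/ρ₀ = −αΔT + βΔS = 2.68 × 10⁻³ − 9.36 × 10⁻⁴ = 1.744 × 10⁻³, so Δρ ≈ 1.788 kg m⁻³.
N² = (g/ρ₀)·Δρ/Δz = g·(Δρ/ρ₀)/Δz = 9.8 × 1.744 × 10⁻³ / 27 = 6.3301 × 10⁻⁴ s⁻².
N = √(6.3301 × 10⁻⁴) = 0.025160 rad s⁻¹ ≈ 0.0252 rad s⁻¹.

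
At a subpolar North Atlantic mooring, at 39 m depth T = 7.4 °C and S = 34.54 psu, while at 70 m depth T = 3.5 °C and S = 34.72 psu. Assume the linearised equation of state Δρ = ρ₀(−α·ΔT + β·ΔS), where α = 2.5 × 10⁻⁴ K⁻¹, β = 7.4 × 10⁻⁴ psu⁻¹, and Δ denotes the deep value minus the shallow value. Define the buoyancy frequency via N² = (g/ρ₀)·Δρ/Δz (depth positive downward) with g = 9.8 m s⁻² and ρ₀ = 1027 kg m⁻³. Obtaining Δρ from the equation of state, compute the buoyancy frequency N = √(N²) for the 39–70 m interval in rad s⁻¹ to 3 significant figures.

0.0187 rad s⁻¹

ΔT = -3.9 K, ΔS = +0.18 psu (deep − shallow).
Δρ/ρ₀ = −αΔT + βΔS = 9.75 × 10⁻⁴ + 1.332 × 10⁻⁴ = 1.1082 × 10⁻³, so Δρ ≈ 1.138 kg m⁻³.
N² = (g/ρ₀)·Δρ/Δz = g·(Δρ/ρ₀)/Δz = 9.8 × 1.1082 × 10⁻³ / 31 = 3.5033 × 10⁻⁴ s⁻².
N = √(3.5033 × 10⁻⁴) = 0.018717 rad s⁻¹ ≈ 0.0187 rad s⁻¹.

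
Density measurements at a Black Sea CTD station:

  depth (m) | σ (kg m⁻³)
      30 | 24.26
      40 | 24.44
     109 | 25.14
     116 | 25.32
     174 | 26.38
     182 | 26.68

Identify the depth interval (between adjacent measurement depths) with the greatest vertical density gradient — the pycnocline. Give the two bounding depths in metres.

Compute the density gradient over each adjacent pair:
  30–40 m: Δρ/Δz = 0.18/10 = 0.018 kg m⁻⁴
  40–109 m: Δρ/Δz = 0.70/69 = 0.010 kg m⁻⁴
  109–116 m: Δρ/Δz = 0.18/7 = 0.026 kg m⁻⁴
  116–174 m: Δρ/Δz = 1.06/58 = 0.018 kg m⁻⁴
  174–182 m: Δρ/Δz = 0.30/8 = 0.037 kg m⁻⁴
The largest gradient is in the 174–182 m interval — the pycnocline.

174–182 m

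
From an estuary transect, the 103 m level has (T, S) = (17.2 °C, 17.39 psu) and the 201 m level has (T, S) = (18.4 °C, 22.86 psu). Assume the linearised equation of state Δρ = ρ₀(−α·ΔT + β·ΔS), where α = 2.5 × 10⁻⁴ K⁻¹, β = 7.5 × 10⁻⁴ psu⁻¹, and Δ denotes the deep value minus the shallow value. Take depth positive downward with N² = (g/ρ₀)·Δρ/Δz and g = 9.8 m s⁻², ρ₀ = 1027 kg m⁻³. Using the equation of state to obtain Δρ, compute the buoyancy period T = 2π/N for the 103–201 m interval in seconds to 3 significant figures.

322 s

ΔT = +1.2 K, ΔS = +5.47 psu (deep − shallow).
Δρ/ρ₀ = −αΔT + βΔS = -3.00 × 10⁻⁴ + 4.1025 × 10⁻³ = 3.8025 × 10⁻³, so Δρ ≈ 3.905 kg m⁻³.
N² = (g/ρ₀)·Δρ/Δz = g·(Δρ/ρ₀)/Δz = 9.8 × 3.8025 × 10⁻³ / 98 = 3.8025 × 10⁻⁴ s⁻².
N = √(3.8025 × 10⁻⁴) = 0.019500 rad s⁻¹ → T = 2π/N = 322.21 s ≈ 322 s.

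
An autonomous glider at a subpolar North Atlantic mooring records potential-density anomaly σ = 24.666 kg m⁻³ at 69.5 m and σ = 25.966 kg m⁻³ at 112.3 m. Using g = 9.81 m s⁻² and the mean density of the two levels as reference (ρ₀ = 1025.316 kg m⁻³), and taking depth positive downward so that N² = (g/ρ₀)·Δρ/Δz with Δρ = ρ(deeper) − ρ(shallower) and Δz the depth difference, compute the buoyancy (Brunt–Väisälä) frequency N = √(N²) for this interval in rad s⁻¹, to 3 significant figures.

Δρ = 1025.966 − 1024.666 = 1.300 kg m⁻³ over Δz = 112.3 − 69.5 = 42.8 m.
N² = (9.81/1025.316) × (1.300/42.8) = 2.9061 × 10⁻⁴ s⁻².
N = √(2.9061 × 10⁻⁴) = 0.017047 rad s⁻¹ ≈ 0.0170 rad s⁻¹.
N² > 0, so the interval is statically stable.

0.0170 rad s⁻¹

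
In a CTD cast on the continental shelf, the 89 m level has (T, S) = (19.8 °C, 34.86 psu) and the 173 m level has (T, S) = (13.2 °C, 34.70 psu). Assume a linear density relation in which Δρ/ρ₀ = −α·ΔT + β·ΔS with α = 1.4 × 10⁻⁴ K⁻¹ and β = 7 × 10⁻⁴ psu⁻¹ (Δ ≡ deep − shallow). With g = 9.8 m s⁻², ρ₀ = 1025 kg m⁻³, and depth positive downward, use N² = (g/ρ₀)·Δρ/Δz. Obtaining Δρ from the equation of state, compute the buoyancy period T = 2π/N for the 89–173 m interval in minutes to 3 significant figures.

10.8 min

ΔT = -6.6 K, ΔS = -0.16 psu (deep − shallow).
Δρ/ρ₀ = −αΔT + βΔS = 9.24 × 10⁻⁴ − 1.12 × 10⁻⁴ = 8.12 × 10⁻⁴, so Δρ ≈ 0.8323 kg m⁻³.
N² = (g/ρ₀)·Δρ/Δz = g·(Δρ/ρ₀)/Δz = 9.8 × 8.12 × 10⁻⁴ / 84 = 9.4733 × 10⁻⁵ s⁻².
N = √(9.4733 × 10⁻⁵) = 9.7331 × 10⁻³ rad s⁻¹ → T = 2π/N = 645.55 s = 10.759 min ≈ 10.8 min.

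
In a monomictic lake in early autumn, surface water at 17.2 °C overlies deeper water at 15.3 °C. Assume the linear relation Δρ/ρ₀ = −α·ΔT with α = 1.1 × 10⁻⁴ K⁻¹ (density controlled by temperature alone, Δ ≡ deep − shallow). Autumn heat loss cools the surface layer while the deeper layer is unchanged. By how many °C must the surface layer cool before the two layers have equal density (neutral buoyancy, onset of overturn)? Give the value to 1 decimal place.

With temperature the only control, equal density requires T_surf′ = T_deep.
T_surf′ = 15.3 °C.
Cooling required: 17.2 − 15.3 = 1.9 °C.

1.9 °C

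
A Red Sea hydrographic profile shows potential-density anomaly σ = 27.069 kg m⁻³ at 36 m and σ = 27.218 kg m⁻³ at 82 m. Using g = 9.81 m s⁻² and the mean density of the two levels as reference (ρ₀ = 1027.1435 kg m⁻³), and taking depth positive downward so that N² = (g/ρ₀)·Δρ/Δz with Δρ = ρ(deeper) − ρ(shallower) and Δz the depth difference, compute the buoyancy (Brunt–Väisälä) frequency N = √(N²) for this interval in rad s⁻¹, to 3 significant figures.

Δρ = 1027.218 − 1027.069 = 0.149 kg m⁻³ over Δz = 82 − 36 = 46 m.
N² = (9.81/1027.1435) × (0.149/46) = 3.0936 × 10⁻⁵ s⁻².
N = √(3.0936 × 10⁻⁵) = 5.5620 × 10⁻³ rad s⁻¹ ≈ 5.56 × 10⁻³ rad s⁻¹.

5.56 × 10⁻³ rad s⁻¹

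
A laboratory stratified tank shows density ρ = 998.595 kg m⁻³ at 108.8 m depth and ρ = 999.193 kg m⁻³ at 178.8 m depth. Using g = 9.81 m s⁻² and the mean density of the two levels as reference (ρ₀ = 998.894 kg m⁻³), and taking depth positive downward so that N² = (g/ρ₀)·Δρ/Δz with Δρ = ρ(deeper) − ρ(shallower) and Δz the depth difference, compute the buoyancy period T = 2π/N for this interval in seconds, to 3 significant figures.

Δρ = 999.193 − 998.595 = 0.598 kg m⁻³ over Δz = 178.8 − 108.8 = 70 m.
N² = (9.81/998.894) × (0.598/70) = 8.3898 × 10⁻⁵ s⁻².
N = √(8.3898 × 10⁻⁵) = 9.1596 × 10⁻³ rad s⁻¹, so T = 2π/N = 685.97 s ≈ 686 s.
N² > 0, so the interval is statically stable.

686 s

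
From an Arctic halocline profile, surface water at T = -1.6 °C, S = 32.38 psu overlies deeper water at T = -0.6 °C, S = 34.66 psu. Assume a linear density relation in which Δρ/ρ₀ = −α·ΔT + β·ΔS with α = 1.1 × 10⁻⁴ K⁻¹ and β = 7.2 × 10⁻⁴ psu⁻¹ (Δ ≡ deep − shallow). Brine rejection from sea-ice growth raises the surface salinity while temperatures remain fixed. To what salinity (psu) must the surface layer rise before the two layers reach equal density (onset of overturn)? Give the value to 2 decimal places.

Neutral buoyancy requires −α(T_deep − T_surf) + β(S_deep − S_surf′) = 0.
S_surf′ = S_deep − (α/β)·ΔT = 34.66 − (1.1 × 10⁻⁴/7.2 × 10⁻⁴)·(+1.0) = 34.5072 psu.
Increase required: 34.5072 − 32.38 = 2.1272 psu.

34.51 psu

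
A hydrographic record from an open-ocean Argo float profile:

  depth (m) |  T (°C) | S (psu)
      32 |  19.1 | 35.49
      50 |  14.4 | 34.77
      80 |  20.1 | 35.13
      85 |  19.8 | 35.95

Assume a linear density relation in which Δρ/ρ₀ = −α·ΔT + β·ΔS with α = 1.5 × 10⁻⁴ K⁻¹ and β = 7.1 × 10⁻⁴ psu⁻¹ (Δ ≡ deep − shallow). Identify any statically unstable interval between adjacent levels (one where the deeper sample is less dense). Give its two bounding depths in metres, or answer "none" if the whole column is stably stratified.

50–80 m

Evaluate Δρ/ρ₀ = −αΔT + βΔS across each adjacent pair:
  32–50 m: −αΔT+βΔS = −(1.5 × 10⁻⁴)(-4.7)+(7.1 × 10⁻⁴)(-0.72) = 1.9 × 10⁻⁴ → stable
  50–80 m: −αΔT+βΔS = −(1.5 × 10⁻⁴)(+5.7)+(7.1 × 10⁻⁴)(+0.36) = -6.0 × 10⁻⁴ → UNSTABLE
  80–85 m: −αΔT+βΔS = −(1.5 × 10⁻⁴)(-0.3)+(7.1 × 10⁻⁴)(+0.82) = 6.3 × 10⁻⁴ → stable
The 50–80 m interval has Δρ < 0: lighter water underlies denser water.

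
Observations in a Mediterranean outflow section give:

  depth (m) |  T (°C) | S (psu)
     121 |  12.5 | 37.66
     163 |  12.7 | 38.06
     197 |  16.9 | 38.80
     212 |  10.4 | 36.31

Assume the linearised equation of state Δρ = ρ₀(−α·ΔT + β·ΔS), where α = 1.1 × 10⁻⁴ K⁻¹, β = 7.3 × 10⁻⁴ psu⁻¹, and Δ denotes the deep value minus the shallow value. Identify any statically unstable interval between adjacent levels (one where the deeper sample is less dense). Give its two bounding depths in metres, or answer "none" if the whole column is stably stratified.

Evaluate Δρ/ρ₀ = −αΔT + βΔS across each adjacent pair:
  121–163 m: −αΔT+βΔS = −(1.1 × 10⁻⁴)(+0.2)+(7.3 × 10⁻⁴)(+0.40) = 2.7 × 10⁻⁴ → stable
  163–197 m: −αΔT+βΔS = −(1.1 × 10⁻⁴)(+4.2)+(7.3 × 10⁻⁴)(+0.74) = 7.8 × 10⁻⁵ → stable
  197–212 m: −αΔT+βΔS = −(1.1 × 10⁻⁴)(-6.5)+(7.3 × 10⁻⁴)(-2.49) = -1.1 × 10⁻³ → UNSTABLE
The 197–212 m interval has Δρ < 0: lighter water underlies denser water.

197–212 m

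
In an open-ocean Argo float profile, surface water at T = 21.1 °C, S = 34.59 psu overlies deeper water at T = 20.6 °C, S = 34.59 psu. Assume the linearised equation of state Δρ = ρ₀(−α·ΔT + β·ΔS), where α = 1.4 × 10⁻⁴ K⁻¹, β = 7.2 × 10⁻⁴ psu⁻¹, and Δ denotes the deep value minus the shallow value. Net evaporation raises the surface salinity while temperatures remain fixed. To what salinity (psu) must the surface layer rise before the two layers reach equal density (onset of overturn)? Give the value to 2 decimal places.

Neutral buoyancy requires −α(T_deep − T_surf) + β(S_deep − S_surf′) = 0.
S_surf′ = S_deep − (α/β)·ΔT = 34.59 − (1.4 × 10⁻⁴/7.2 × 10⁻⁴)·(-0.5) = 34.6872 psu.
Increase required: 34.6872 − 34.59 = 0.0972 psu.

34.69 psu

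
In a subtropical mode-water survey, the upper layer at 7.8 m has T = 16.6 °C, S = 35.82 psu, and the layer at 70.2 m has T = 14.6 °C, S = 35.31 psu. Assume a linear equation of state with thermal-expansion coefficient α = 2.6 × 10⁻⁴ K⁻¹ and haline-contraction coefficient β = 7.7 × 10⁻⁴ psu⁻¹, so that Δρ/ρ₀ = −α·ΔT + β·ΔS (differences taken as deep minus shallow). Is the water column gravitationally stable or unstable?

ΔT = 14.6 − 16.6 = -2.0 K and ΔS = 35.31 − 35.82 = -0.51 psu (deep − shallow).
−αΔT = 5.20 × 10⁻⁴; βΔS = -3.927 × 10⁻⁴; sum Δρ/ρ₀ = 1.273 × 10⁻⁴.
Δρ/ρ₀ > 0, so Δρ > 0: deeper water is denser → statically stable.

stable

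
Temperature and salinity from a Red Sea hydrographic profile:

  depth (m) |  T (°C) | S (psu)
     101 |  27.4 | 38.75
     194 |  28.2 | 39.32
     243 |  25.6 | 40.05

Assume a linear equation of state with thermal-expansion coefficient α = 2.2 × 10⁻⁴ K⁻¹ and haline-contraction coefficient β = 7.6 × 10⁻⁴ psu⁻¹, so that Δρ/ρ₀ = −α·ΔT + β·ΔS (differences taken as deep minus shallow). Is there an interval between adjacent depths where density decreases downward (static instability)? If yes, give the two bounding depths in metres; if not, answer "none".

none

Evaluate Δρ/ρ₀ = −αΔT + βΔS across each adjacent pair:
  101–194 m: −αΔT+βΔS = −(2.2 × 10⁻⁴)(+0.8)+(7.6 × 10⁻⁴)(+0.57) = 2.6 × 10⁻⁴ → stable
  194–243 m: −αΔT+βΔS = −(2.2 × 10⁻⁴)(-2.6)+(7.6 × 10⁻⁴)(+0.73) = 1.1 × 10⁻³ → stable
Every interval has Δρ > 0: the column is stably stratified throughout.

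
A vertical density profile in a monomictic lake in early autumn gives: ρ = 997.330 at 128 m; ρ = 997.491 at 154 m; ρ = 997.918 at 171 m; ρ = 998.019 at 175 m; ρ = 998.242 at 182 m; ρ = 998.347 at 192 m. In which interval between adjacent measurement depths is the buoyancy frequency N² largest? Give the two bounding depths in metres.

175–182 m

Compute the density gradient over each adjacent pair:
  128–154 m: Δρ/Δz = 0.161/26 = 6.2 × 10⁻³ kg m⁻⁴
  154–171 m: Δρ/Δz = 0.427/17 = 0.025 kg m⁻⁴
  171–175 m: Δρ/Δz = 0.101/4 = 0.025 kg m⁻⁴
  175–182 m: Δρ/Δz = 0.223/7 = 0.032 kg m⁻⁴
  182–192 m: Δρ/Δz = 0.105/10 = 0.010 kg m⁻⁴
The largest gradient is in the 175–182 m interval — the pycnocline.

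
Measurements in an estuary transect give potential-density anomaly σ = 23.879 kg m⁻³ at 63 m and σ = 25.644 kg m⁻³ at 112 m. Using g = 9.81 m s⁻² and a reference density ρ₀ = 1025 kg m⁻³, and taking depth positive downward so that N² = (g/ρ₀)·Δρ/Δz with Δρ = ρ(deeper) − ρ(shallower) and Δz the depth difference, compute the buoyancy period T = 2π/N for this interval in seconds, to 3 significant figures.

338 s

Δρ = 1025.644 − 1023.879 = 1.765 kg m⁻³ over Δz = 112 − 63 = 49 m.
N² = (9.81/1025) × (1.765/49) = 3.4474 × 10⁻⁴ s⁻².
N = √(3.4474 × 10⁻⁴) = 0.018567 rad s⁻¹, so T = 2π/N = 338.41 s ≈ 338 s.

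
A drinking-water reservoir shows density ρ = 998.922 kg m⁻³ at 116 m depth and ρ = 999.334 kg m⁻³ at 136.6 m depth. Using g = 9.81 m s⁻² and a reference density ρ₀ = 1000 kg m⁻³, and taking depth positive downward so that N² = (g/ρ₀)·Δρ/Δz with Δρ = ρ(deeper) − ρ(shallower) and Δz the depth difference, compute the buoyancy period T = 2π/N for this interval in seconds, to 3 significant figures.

Δρ = 999.334 − 998.922 = 0.412 kg m⁻³ over Δz = 136.6 − 116 = 20.6 m.
N² = (9.81/1000) × (0.412/20.6) = 1.9620 × 10⁻⁴ s⁻².
N = √(1.9620 × 10⁻⁴) = 0.014007 rad s⁻¹, so T = 2π/N = 448.57 s ≈ 449 s.

449 s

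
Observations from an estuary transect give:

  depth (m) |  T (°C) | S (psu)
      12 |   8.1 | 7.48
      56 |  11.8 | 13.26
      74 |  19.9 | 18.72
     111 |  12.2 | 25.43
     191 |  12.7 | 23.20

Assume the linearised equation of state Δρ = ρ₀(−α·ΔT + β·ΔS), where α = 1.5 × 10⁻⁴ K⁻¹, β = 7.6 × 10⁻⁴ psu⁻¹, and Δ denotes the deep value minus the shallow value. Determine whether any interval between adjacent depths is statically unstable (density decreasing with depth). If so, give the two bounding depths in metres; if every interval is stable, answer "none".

Evaluate Δρ/ρ₀ = −αΔT + βΔS across each adjacent pair:
  12–56 m: −αΔT+βΔS = −(1.5 × 10⁻⁴)(+3.7)+(7.6 × 10⁻⁴)(+5.78) = 3.8 × 10⁻³ → stable
  56–74 m: −αΔT+βΔS = −(1.5 × 10⁻⁴)(+8.1)+(7.6 × 10⁻⁴)(+5.46) = 2.9 × 10⁻³ → stable
  74–111 m: −αΔT+βΔS = −(1.5 × 10⁻⁴)(-7.7)+(7.6 × 10⁻⁴)(+6.71) = 6.3 × 10⁻³ → stable
  111–191 m: −αΔT+βΔS = −(1.5 × 10⁻⁴)(+0.5)+(7.6 × 10⁻⁴)(-2.23) = -1.8 × 10⁻³ → UNSTABLE
The 111–191 m interval has Δρ < 0: lighter water underlies denser water.

111–191 m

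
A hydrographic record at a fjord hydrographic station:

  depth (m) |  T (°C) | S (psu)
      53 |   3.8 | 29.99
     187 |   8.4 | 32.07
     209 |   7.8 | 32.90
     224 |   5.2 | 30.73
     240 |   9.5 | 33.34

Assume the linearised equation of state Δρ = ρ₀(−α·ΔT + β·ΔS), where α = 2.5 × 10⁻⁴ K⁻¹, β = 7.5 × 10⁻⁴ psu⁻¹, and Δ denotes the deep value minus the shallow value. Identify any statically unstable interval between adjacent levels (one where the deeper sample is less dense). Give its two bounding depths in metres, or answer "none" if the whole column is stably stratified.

209–224 m

Evaluate Δρ/ρ₀ = −αΔT + βΔS across each adjacent pair:
  53–187 m: −αΔT+βΔS = −(2.5 × 10⁻⁴)(+4.6)+(7.5 × 10⁻⁴)(+2.08) = 4.1 × 10⁻⁴ → stable
  187–209 m: −αΔT+βΔS = −(2.5 × 10⁻⁴)(-0.6)+(7.5 × 10⁻⁴)(+0.83) = 7.7 × 10⁻⁴ → stable
  209–224 m: −αΔT+βΔS = −(2.5 × 10⁻⁴)(-2.6)+(7.5 × 10⁻⁴)(-2.17) = -9.8 × 10⁻⁴ → UNSTABLE
  224–240 m: −αΔT+βΔS = −(2.5 × 10⁻⁴)(+4.3)+(7.5 × 10⁻⁴)(+2.61) = 8.8 × 10⁻⁴ → stable
The 209–224 m interval has Δρ < 0: lighter water underlies denser water.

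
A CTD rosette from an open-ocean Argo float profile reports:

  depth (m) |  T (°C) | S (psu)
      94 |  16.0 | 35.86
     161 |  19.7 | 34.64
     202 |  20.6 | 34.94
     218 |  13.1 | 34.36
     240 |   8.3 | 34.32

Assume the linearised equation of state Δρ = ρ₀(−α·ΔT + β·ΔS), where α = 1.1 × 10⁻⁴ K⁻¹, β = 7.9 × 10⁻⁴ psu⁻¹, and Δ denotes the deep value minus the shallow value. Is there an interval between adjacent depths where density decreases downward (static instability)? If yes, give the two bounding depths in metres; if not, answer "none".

94–161 m

Evaluate Δρ/ρ₀ = −αΔT + βΔS across each adjacent pair:
  94–161 m: −αΔT+βΔS = −(1.1 × 10⁻⁴)(+3.7)+(7.9 × 10⁻⁴)(-1.22) = -1.4 × 10⁻³ → UNSTABLE
  161–202 m: −αΔT+βΔS = −(1.1 × 10⁻⁴)(+0.9)+(7.9 × 10⁻⁴)(+0.30) = 1.4 × 10⁻⁴ → stable
  202–218 m: −αΔT+βΔS = −(1.1 × 10⁻⁴)(-7.5)+(7.9 × 10⁻⁴)(-0.58) = 3.7 × 10⁻⁴ → stable
  218–240 m: −αΔT+βΔS = −(1.1 × 10⁻⁴)(-4.8)+(7.9 × 10⁻⁴)(-0.04) = 5.0 × 10⁻⁴ → stable
The 94–161 m interval has Δρ < 0: lighter water underlies denser water.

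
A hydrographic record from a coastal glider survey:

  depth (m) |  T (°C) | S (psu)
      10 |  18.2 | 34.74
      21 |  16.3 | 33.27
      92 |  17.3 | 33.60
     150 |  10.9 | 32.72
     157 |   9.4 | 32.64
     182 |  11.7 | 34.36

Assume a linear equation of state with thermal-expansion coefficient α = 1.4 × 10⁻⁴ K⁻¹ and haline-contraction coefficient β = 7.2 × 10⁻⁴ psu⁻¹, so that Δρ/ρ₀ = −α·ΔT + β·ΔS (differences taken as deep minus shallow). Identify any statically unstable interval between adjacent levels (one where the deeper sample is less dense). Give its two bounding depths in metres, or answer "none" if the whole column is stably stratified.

Evaluate Δρ/ρ₀ = −αΔT + βΔS across each adjacent pair:
  10–21 m: −αΔT+βΔS = −(1.4 × 10⁻⁴)(-1.9)+(7.2 × 10⁻⁴)(-1.47) = -7.9 × 10⁻⁴ → UNSTABLE
  21–92 m: −αΔT+βΔS = −(1.4 × 10⁻⁴)(+1.0)+(7.2 × 10⁻⁴)(+0.33) = 9.8 × 10⁻⁵ → stable
  92–150 m: −αΔT+βΔS = −(1.4 × 10⁻⁴)(-6.4)+(7.2 × 10⁻⁴)(-0.88) = 2.6 × 10⁻⁴ → stable
  150–157 m: −αΔT+βΔS = −(1.4 × 10⁻⁴)(-1.5)+(7.2 × 10⁻⁴)(-0.08) = 1.5 × 10⁻⁴ → stable
  157–182 m: −αΔT+βΔS = −(1.4 × 10⁻⁴)(+2.3)+(7.2 × 10⁻⁴)(+1.72) = 9.2 × 10⁻⁴ → stable
The 10–21 m interval has Δρ < 0: lighter water underlies denser water.

10–21 m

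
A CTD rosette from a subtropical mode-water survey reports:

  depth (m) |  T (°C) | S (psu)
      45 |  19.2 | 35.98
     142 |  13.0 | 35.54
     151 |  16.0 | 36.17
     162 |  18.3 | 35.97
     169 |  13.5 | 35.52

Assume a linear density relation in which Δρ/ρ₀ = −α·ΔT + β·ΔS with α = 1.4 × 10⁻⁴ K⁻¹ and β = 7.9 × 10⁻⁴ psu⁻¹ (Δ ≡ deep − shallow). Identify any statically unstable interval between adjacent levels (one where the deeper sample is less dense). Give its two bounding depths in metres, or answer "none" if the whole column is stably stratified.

151–162 m

Evaluate Δρ/ρ₀ = −αΔT + βΔS across each adjacent pair:
  45–142 m: −αΔT+βΔS = −(1.4 × 10⁻⁴)(-6.2)+(7.9 × 10⁻⁴)(-0.44) = 5.2 × 10⁻⁴ → stable
  142–151 m: −αΔT+βΔS = −(1.4 × 10⁻⁴)(+3.0)+(7.9 × 10⁻⁴)(+0.63) = 7.8 × 10⁻⁵ → stable
  151–162 m: −αΔT+βΔS = −(1.4 × 10⁻⁴)(+2.3)+(7.9 × 10⁻⁴)(-0.20) = -4.8 × 10⁻⁴ → UNSTABLE
  162–169 m: −αΔT+βΔS = −(1.4 × 10⁻⁴)(-4.8)+(7.9 × 10⁻⁴)(-0.45) = 3.2 × 10⁻⁴ → stable
The 151–162 m interval has Δρ < 0: lighter water underlies denser water.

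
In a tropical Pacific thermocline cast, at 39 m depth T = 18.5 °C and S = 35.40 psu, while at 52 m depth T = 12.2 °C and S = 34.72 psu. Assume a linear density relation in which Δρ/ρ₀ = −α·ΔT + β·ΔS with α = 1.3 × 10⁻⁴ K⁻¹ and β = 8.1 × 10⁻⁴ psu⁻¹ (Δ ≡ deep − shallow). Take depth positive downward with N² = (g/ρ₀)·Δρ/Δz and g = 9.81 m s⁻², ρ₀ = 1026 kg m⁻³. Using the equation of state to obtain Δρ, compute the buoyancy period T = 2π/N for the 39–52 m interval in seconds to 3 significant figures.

ΔT = -6.3 K, ΔS = -0.68 psu (deep − shallow).
Δρ/ρ₀ = −αΔT + βΔS = 8.19 × 10⁻⁴ − 5.508 × 10⁻⁴ = 2.682 × 10⁻⁴, so Δρ ≈ 0.2752 kg m⁻³.
N² = (g/ρ₀)·Δρ/Δz = g·(Δρ/ρ₀)/Δz = 9.81 × 2.682 × 10⁻⁴ / 13 = 2.0239 × 10⁻⁴ s⁻².
N = √(2.0239 × 10⁻⁴) = 0.014226 rad s⁻¹ → T = 2π/N = 441.67 s ≈ 442 s.

442 s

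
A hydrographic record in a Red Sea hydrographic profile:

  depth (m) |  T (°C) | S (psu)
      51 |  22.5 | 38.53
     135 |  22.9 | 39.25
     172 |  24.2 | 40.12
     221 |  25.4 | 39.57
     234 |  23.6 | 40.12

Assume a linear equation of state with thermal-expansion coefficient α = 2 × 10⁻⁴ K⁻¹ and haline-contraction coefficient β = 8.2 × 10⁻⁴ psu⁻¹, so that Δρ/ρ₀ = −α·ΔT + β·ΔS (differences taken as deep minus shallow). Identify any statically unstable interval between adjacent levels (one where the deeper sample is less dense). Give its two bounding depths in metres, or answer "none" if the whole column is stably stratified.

Evaluate Δρ/ρ₀ = −αΔT + βΔS across each adjacent pair:
  51–135 m: −αΔT+βΔS = −(2 × 10⁻⁴)(+0.4)+(8.2 × 10⁻⁴)(+0.72) = 5.1 × 10⁻⁴ → stable
  135–172 m: −αΔT+βΔS = −(2 × 10⁻⁴)(+1.3)+(8.2 × 10⁻⁴)(+0.87) = 4.5 × 10⁻⁴ → stable
  172–221 m: −αΔT+βΔS = −(2 × 10⁻⁴)(+1.2)+(8.2 × 10⁻⁴)(-0.55) = -6.9 × 10⁻⁴ → UNSTABLE
  221–234 m: −αΔT+βΔS = −(2 × 10⁻⁴)(-1.8)+(8.2 × 10⁻⁴)(+0.55) = 8.1 × 10⁻⁴ → stable
The 172–221 m interval has Δρ < 0: lighter water underlies denser water.

172–221 m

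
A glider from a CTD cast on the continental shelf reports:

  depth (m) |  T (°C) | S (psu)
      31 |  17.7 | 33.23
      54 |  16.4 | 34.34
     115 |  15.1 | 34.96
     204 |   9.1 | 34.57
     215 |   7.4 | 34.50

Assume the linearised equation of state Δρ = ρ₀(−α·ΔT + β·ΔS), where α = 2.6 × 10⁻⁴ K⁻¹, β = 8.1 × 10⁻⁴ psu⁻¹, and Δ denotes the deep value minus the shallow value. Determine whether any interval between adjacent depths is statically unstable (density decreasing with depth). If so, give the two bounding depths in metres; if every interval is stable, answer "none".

none

Evaluate Δρ/ρ₀ = −αΔT + βΔS across each adjacent pair:
  31–54 m: −αΔT+βΔS = −(2.6 × 10⁻⁴)(-1.3)+(8.1 × 10⁻⁴)(+1.11) = 1.2 × 10⁻³ → stable
  54–115 m: −αΔT+βΔS = −(2.6 × 10⁻⁴)(-1.3)+(8.1 × 10⁻⁴)(+0.62) = 8.4 × 10⁻⁴ → stable
  115–204 m: −αΔT+βΔS = −(2.6 × 10⁻⁴)(-6.0)+(8.1 × 10⁻⁴)(-0.39) = 1.2 × 10⁻³ → stable
  204–215 m: −αΔT+βΔS = −(2.6 × 10⁻⁴)(-1.7)+(8.1 × 10⁻⁴)(-0.07) = 3.9 × 10⁻⁴ → stable
Every interval has Δρ > 0: the column is stably stratified throughout.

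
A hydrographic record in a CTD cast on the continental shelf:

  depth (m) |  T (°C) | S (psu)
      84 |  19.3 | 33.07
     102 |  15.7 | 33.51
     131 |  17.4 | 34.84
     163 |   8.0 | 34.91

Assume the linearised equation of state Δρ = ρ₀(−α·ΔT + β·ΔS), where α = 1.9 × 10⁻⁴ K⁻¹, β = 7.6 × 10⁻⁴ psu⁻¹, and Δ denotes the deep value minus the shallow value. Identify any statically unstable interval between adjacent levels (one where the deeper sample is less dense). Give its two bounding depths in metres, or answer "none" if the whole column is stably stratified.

Evaluate Δρ/ρ₀ = −αΔT + βΔS across each adjacent pair:
  84–102 m: −αΔT+βΔS = −(1.9 × 10⁻⁴)(-3.6)+(7.6 × 10⁻⁴)(+0.44) = 1.0 × 10⁻³ → stable
  102–131 m: −αΔT+βΔS = −(1.9 × 10⁻⁴)(+1.7)+(7.6 × 10⁻⁴)(+1.33) = 6.9 × 10⁻⁴ → stable
  131–163 m: −αΔT+βΔS = −(1.9 × 10⁻⁴)(-9.4)+(7.6 × 10⁻⁴)(+0.07) = 1.8 × 10⁻³ → stable
Every interval has Δρ > 0: the column is stably stratified throughout.

none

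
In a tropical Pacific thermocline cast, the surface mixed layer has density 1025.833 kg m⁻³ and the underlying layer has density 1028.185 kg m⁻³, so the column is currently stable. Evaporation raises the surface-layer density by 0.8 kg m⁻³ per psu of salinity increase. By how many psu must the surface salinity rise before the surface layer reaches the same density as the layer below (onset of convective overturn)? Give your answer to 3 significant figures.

Density deficit of the surface layer: 1028.185 − 1025.833 = 2.352 kg m⁻³.
Required change = 2.352 / 0.8 = 2.94 psu.

2.94 psu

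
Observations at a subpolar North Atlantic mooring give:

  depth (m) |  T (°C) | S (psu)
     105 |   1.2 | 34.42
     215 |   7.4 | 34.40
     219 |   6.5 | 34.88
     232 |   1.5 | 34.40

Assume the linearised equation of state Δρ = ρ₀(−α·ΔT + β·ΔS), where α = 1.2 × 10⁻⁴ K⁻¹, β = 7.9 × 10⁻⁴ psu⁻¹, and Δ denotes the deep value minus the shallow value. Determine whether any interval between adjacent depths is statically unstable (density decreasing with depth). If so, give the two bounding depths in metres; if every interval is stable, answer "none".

Evaluate Δρ/ρ₀ = −αΔT + βΔS across each adjacent pair:
  105–215 m: −αΔT+βΔS = −(1.2 × 10⁻⁴)(+6.2)+(7.9 × 10⁻⁴)(-0.02) = -7.6 × 10⁻⁴ → UNSTABLE
  215–219 m: −αΔT+βΔS = −(1.2 × 10⁻⁴)(-0.9)+(7.9 × 10⁻⁴)(+0.48) = 4.9 × 10⁻⁴ → stable
  219–232 m: −αΔT+βΔS = −(1.2 × 10⁻⁴)(-5.0)+(7.9 × 10⁻⁴)(-0.48) = 2.2 × 10⁻⁴ → stable
The 105–215 m interval has Δρ < 0: lighter water underlies denser water.

105–215 m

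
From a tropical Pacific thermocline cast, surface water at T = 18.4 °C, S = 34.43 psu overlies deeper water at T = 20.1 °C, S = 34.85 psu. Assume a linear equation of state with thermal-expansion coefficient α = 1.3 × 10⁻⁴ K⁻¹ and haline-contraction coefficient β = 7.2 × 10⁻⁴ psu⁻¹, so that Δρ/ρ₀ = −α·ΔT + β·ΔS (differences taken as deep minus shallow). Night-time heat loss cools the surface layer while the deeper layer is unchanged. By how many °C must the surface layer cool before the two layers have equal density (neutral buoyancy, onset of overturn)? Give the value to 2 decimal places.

0.63 °C

Neutral buoyancy requires Δρ = 0, i.e. −α(T_deep − T_surf′) + β(S_deep − S_surf) = 0.
T_surf′ = T_deep − (β/α)·ΔS = 20.1 − (7.2 × 10⁻⁴/1.3 × 10⁻⁴)·(+0.42) = 17.7738 °C.
Cooling required: 18.4 − (17.7738) = 0.6262 °C.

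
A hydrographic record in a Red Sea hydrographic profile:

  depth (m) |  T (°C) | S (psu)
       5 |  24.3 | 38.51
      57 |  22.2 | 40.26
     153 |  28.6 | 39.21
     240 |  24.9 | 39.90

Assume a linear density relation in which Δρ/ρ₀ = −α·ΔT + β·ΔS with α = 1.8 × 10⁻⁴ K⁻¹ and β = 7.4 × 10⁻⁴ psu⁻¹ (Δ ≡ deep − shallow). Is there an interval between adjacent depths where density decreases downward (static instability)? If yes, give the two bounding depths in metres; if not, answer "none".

Evaluate Δρ/ρ₀ = −αΔT + βΔS across each adjacent pair:
  5–57 m: −αΔT+βΔS = −(1.8 × 10⁻⁴)(-2.1)+(7.4 × 10⁻⁴)(+1.75) = 1.7 × 10⁻³ → stable
  57–153 m: −αΔT+βΔS = −(1.8 × 10⁻⁴)(+6.4)+(7.4 × 10⁻⁴)(-1.05) = -1.9 × 10⁻³ → UNSTABLE
  153–240 m: −αΔT+βΔS = −(1.8 × 10⁻⁴)(-3.7)+(7.4 × 10⁻⁴)(+0.69) = 1.2 × 10⁻³ → stable
The 57–153 m interval has Δρ < 0: lighter water underlies denser water.

57–153 m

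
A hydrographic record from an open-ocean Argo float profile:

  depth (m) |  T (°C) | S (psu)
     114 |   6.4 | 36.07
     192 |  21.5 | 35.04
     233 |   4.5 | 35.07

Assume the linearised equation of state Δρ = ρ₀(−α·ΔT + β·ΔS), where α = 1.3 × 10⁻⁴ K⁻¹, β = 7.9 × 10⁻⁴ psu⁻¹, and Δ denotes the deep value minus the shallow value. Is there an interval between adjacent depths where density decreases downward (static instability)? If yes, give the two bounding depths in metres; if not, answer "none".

114–192 m

Evaluate Δρ/ρ₀ = −αΔT + βΔS across each adjacent pair:
  114–192 m: −αΔT+βΔS = −(1.3 × 10⁻⁴)(+15.1)+(7.9 × 10⁻⁴)(-1.03) = -2.8 × 10⁻³ → UNSTABLE
  192–233 m: −αΔT+βΔS = −(1.3 × 10⁻⁴)(-17.0)+(7.9 × 10⁻⁴)(+0.03) = 2.2 × 10⁻³ → stable
The 114–192 m interval has Δρ < 0: lighter water underlies denser water.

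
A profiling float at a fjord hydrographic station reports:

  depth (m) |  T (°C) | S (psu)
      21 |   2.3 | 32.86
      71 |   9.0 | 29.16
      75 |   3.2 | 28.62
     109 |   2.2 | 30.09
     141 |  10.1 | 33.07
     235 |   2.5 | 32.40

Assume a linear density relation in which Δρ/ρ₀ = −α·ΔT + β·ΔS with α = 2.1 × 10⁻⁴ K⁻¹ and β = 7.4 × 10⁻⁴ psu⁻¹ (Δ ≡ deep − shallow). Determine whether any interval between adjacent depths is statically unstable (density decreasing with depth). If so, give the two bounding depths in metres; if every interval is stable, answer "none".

Evaluate Δρ/ρ₀ = −αΔT + βΔS across each adjacent pair:
  21–71 m: −αΔT+βΔS = −(2.1 × 10⁻⁴)(+6.7)+(7.4 × 10⁻⁴)(-3.70) = -4.1 × 10⁻³ → UNSTABLE
  71–75 m: −αΔT+βΔS = −(2.1 × 10⁻⁴)(-5.8)+(7.4 × 10⁻⁴)(-0.54) = 8.2 × 10⁻⁴ → stable
  75–109 m: −αΔT+βΔS = −(2.1 × 10⁻⁴)(-1.0)+(7.4 × 10⁻⁴)(+1.47) = 1.3 × 10⁻³ → stable
  109–141 m: −αΔT+βΔS = −(2.1 × 10⁻⁴)(+7.9)+(7.4 × 10⁻⁴)(+2.98) = 5.5 × 10⁻⁴ → stable
  141–235 m: −αΔT+βΔS = −(2.1 × 10⁻⁴)(-7.6)+(7.4 × 10⁻⁴)(-0.67) = 1.1 × 10⁻³ → stable
The 21–71 m interval has Δρ < 0: lighter water underlies denser water.

21–71 m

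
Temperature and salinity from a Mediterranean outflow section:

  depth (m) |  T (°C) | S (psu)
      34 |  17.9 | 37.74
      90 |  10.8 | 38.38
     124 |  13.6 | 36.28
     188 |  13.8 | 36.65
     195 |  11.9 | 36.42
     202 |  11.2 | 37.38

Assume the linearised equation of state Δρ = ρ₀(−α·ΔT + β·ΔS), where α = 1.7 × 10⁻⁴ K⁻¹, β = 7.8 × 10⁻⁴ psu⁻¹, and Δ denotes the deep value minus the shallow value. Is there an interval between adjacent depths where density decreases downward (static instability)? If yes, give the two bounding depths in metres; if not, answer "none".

90–124 m

Evaluate Δρ/ρ₀ = −αΔT + βΔS across each adjacent pair:
  34–90 m: −αΔT+βΔS = −(1.7 × 10⁻⁴)(-7.1)+(7.8 × 10⁻⁴)(+0.64) = 1.7 × 10⁻³ → stable
  90–124 m: −αΔT+βΔS = −(1.7 × 10⁻⁴)(+2.8)+(7.8 × 10⁻⁴)(-2.10) = -2.1 × 10⁻³ → UNSTABLE
  124–188 m: −αΔT+βΔS = −(1.7 × 10⁻⁴)(+0.2)+(7.8 × 10⁻⁴)(+0.37) = 2.5 × 10⁻⁴ → stable
  188–195 m: −αΔT+βΔS = −(1.7 × 10⁻⁴)(-1.9)+(7.8 × 10⁻⁴)(-0.23) = 1.4 × 10⁻⁴ → stable
  195–202 m: −αΔT+βΔS = −(1.7 × 10⁻⁴)(-0.7)+(7.8 × 10⁻⁴)(+0.96) = 8.7 × 10⁻⁴ → stable
The 90–124 m interval has Δρ < 0: lighter water underlies denser water.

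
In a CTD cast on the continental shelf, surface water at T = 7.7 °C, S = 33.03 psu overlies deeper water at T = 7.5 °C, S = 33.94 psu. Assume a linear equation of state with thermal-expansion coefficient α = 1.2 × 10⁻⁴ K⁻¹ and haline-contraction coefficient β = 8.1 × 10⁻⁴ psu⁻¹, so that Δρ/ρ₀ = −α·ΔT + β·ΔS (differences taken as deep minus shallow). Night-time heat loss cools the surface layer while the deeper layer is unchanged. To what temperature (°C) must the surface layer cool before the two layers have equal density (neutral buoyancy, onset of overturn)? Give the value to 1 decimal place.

1.4 °C

Neutral buoyancy requires Δρ = 0, i.e. −α(T_deep − T_surf′) + β(S_deep − S_surf) = 0.
T_surf′ = T_deep − (β/α)·ΔS = 7.5 − (8.1 × 10⁻⁴/1.2 × 10⁻⁴)·(+0.91) = 1.358 °C.
Cooling required: 7.7 − (1.358) = 6.342 °C.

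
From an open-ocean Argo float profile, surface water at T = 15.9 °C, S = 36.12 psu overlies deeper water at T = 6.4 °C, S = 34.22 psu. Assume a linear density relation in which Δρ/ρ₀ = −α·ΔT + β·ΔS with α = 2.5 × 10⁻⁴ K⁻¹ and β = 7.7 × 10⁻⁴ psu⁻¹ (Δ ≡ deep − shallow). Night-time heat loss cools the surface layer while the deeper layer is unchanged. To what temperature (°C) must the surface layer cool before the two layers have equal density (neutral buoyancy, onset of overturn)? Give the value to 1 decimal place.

Neutral buoyancy requires Δρ = 0, i.e. −α(T_deep − T_surf′) + β(S_deep − S_surf) = 0.
T_surf′ = T_deep − (β/α)·ΔS = 6.4 − (7.7 × 10⁻⁴/2.5 × 10⁻⁴)·(-1.90) = 12.252 °C.
Cooling required: 15.9 − (12.252) = 3.648 °C.

12.3 °C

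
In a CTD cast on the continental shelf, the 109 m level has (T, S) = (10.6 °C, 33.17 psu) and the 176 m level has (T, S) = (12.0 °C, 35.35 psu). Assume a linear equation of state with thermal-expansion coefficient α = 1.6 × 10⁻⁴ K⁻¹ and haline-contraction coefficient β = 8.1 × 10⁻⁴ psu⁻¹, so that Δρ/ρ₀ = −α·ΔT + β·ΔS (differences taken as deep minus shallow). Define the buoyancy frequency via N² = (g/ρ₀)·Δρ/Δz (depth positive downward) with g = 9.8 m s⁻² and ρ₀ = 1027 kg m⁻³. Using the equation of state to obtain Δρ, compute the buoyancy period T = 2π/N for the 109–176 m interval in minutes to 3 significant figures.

6.97 min

ΔT = +1.4 K, ΔS = +2.18 psu (deep − shallow).
Δρ/ρ₀ = −αΔT + βΔS = -2.24 × 10⁻⁴ + 1.7658 × 10⁻³ = 1.5418 × 10⁻³, so Δρ ≈ 1.583 kg m⁻³.
N² = (g/ρ₀)·Δρ/Δz = g·(Δρ/ρ₀)/Δz = 9.8 × 1.5418 × 10⁻³ / 67 = 2.2552 × 10⁻⁴ s⁻².
N = √(2.2552 × 10⁻⁴) = 0.015017 rad s⁻¹ → T = 2π/N = 418.40 s = 6.9733 min ≈ 6.97 min.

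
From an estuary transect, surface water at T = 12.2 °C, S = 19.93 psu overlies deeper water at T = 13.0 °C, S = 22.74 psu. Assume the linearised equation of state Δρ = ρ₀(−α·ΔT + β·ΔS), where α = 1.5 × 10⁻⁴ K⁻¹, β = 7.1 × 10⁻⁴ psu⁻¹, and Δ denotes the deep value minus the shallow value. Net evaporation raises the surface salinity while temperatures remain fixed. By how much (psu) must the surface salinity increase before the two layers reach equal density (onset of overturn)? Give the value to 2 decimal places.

2.64 psu

Neutral buoyancy requires −α(T_deep − T_surf) + β(S_deep − S_surf′) = 0.
S_surf′ = S_deep − (α/β)·ΔT = 22.74 − (1.5 × 10⁻⁴/7.1 × 10⁻⁴)·(+0.8) = 22.5710 psu.
Increase required: 22.5710 − 19.93 = 2.6410 psu.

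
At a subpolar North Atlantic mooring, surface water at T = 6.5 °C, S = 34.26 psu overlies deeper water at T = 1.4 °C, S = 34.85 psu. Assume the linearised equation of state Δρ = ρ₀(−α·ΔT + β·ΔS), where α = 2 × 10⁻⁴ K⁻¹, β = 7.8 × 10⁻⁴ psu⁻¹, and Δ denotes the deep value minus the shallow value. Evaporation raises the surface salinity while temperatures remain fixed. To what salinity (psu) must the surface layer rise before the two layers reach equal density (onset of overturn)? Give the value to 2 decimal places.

Neutral buoyancy requires −α(T_deep − T_surf) + β(S_deep − S_surf′) = 0.
S_surf′ = S_deep − (α/β)·ΔT = 34.85 − (2 × 10⁻⁴/7.8 × 10⁻⁴)·(-5.1) = 36.1577 psu.
Increase required: 36.1577 − 34.26 = 1.8977 psu.

36.16 psu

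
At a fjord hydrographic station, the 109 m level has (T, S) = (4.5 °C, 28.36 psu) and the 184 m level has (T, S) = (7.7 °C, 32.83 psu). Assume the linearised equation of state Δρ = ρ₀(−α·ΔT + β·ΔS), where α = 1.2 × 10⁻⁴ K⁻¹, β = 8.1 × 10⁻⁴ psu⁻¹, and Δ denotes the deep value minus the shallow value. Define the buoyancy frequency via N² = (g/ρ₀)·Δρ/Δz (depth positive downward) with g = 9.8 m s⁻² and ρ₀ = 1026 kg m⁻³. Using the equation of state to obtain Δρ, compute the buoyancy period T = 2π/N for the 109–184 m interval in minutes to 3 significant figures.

5.09 min

ΔT = +3.2 K, ΔS = +4.47 psu (deep − shallow).
Δρ/ρ₀ = −αΔT + βΔS = -3.84 × 10⁻⁴ + 3.6207 × 10⁻³ = 3.2367 × 10⁻³, so Δρ ≈ 3.321 kg m⁻³.
N² = (g/ρ₀)·Δρ/Δz = g·(Δρ/ρ₀)/Δz = 9.8 × 3.2367 × 10⁻³ / 75 = 4.2293 × 10⁻⁴ s⁻².
N = √(4.2293 × 10⁻⁴) = 0.020565 rad s⁻¹ → T = 2π/N = 305.53 s = 5.0922 min ≈ 5.09 min.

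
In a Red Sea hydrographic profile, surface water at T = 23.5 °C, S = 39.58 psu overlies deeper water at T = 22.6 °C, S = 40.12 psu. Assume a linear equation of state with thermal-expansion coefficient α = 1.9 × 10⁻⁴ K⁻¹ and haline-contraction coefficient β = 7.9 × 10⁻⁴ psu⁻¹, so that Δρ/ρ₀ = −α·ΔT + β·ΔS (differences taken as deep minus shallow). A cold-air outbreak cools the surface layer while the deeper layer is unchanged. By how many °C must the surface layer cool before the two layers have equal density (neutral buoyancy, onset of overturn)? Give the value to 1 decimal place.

3.1 °C

Neutral buoyancy requires Δρ = 0, i.e. −α(T_deep − T_surf′) + β(S_deep − S_surf) = 0.
T_surf′ = T_deep − (β/α)·ΔS = 22.6 − (7.9 × 10⁻⁴/1.9 × 10⁻⁴)·(+0.54) = 20.355 °C.
Cooling required: 23.5 − (20.355) = 3.145 °C.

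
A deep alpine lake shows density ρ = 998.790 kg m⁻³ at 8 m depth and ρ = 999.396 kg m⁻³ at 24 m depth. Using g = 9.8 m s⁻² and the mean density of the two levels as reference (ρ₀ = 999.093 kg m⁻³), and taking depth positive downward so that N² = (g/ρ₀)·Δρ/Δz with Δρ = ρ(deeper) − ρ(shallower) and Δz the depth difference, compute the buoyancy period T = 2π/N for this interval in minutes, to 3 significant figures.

Δρ = 999.396 − 998.790 = 0.606 kg m⁻³ over Δz = 24 − 8 = 16 m.
N² = (9.8/999.093) × (0.606/16) = 3.7151 × 10⁻⁴ s⁻².
N = √(3.7151 × 10⁻⁴) = 0.019275 rad s⁻¹, so T = 2π/N = 325.98 s = 5.4330 min ≈ 5.43 min.

5.43 min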